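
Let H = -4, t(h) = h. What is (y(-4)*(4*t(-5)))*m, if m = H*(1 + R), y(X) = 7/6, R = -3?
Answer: -560/3 ≈ -186.67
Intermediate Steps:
y(X) = 7/6 (y(X) = 7*(⅙) = 7/6)
m = 8 (m = -4*(1 - 3) = -4*(-2) = 8)
(y(-4)*(4*t(-5)))*m = (7*(4*(-5))/6)*8 = ((7/6)*(-20))*8 = -70/3*8 = -560/3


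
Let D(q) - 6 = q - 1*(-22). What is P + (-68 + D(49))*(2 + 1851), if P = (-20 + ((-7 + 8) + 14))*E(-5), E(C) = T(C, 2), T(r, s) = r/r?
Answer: 16672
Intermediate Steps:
T(r, s) = 1
D(q) = 28 + q (D(q) = 6 + (q - 1*(-22)) = 6 + (q + 22) = 6 + (22 + q) = 28 + q)
E(C) = 1
P = -5 (P = (-20 + ((-7 + 8) + 14))*1 = (-20 + (1 + 14))*1 = (-20 + 15)*1 = -5*1 = -5)
P + (-68 + D(49))*(2 + 1851) = -5 + (-68 + (28 + 49))*(2 + 1851) = -5 + (-68 + 77)*1853 = -5 + 9*1853 = -5 + 16677 = 16672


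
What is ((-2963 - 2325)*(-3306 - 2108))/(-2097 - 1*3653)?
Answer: -14314616/2875 ≈ -4979.0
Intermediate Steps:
((-2963 - 2325)*(-3306 - 2108))/(-2097 - 1*3653) = (-5288*(-5414))/(-2097 - 3653) = 28629232/(-5750) = 28629232*(-1/5750) = -14314616/2875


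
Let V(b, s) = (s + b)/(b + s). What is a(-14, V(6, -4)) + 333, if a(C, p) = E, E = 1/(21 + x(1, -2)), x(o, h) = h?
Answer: 6328/19 ≈ 333.05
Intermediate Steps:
V(b, s) = 1 (V(b, s) = (b + s)/(b + s) = 1)
E = 1/19 (E = 1/(21 - 2) = 1/19 ≈ 0.052632)
a(C, p) = 1/19
a(-14, V(6, -4)) + 333 = 1/19 + 333 = 6328/19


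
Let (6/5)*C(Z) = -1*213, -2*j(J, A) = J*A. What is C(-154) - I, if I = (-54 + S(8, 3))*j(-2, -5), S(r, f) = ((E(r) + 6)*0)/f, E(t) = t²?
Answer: -895/2 ≈ -447.50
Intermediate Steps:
j(J, A) = -A*J/2 (j(J, A) = -J*A/2 = -A*J/2)
C(Z) = -355/2 (C(Z) = 5*(-1*213)/6 = (⅚)*(-213) = -355/2)
S(r, f) = 0 (S(r, f) = ((r² + 6)*0)/f = ((6 + r²)*0)/f = 0/f = 0)
I = 270 (I = (-54 + 0)*(-½*(-5)*(-2)) = -54*(-5) = 270)
C(-154) - I = -355/2 - 1*270 = -355/2 - 270 = -895/2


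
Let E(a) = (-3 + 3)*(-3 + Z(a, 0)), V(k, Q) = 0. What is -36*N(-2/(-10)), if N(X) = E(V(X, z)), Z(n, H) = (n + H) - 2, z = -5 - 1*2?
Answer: 0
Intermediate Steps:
z = -7 (z = -5 - 2 = -7)
Z(n, H) = -2 + H + n (Z(n, H) = (H + n) - 2 = -2 + H + n)
E(a) = 0 (E(a) = (-3 + 3)*(-3 + (-2 + 0 + a)) = 0*(-3 + (-2 + a)) = 0*(-5 + a) = 0)
N(X) = 0
-36*N(-2/(-10)) = -36*0 = 0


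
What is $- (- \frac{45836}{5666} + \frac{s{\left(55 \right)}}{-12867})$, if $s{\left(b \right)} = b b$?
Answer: $\frac{303455731}{36452211} \approx 8.3248$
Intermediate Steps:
$s{\left(b \right)} = b^{2}$
$- (- \frac{45836}{5666} + \frac{s{\left(55 \right)}}{-12867}) = - (- \frac{45836}{5666} + \frac{55^{2}}{-12867}) = - (\left(-45836\right) \frac{1}{5666} + 3025 \left(- \frac{1}{12867}\right)) = - (- \frac{22918}{2833} - \frac{3025}{12867}) = \left(-1\right) \left(- \frac{303455731}{36452211}\right) = \frac{303455731}{36452211}$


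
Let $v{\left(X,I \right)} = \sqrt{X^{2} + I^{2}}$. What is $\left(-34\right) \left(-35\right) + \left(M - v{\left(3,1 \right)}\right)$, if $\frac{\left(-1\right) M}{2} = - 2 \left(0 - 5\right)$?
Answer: $1170 - \sqrt{10} \approx 1166.8$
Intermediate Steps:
$M = -20$ ($M = - 2 \left(- 2 \left(0 - 5\right)\right) = - 2 \left(\left(-2\right) \left(-5\right)\right) = \left(-2\right) 10 = -20$)
$v{\left(X,I \right)} = \sqrt{I^{2} + X^{2}}$
$\left(-34\right) \left(-35\right) + \left(M - v{\left(3,1 \right)}\right) = \left(-34\right) \left(-35\right) - \left(20 + \sqrt{1^{2} + 3^{2}}\right) = 1190 - \left(20 + \sqrt{1 + 9}\right) = 1190 - \left(20 + \sqrt{10}\right) = 1170 - \sqrt{10}$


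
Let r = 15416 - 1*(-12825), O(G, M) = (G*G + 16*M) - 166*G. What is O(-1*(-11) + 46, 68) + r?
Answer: 23116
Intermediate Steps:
O(G, M) = G**2 - 166*G + 16*M (O(G, M) = (G**2 + 16*M) - 166*G = G**2 - 166*G + 16*M)
r = 28241 (r = 15416 + 12825 = 28241)
O(-1*(-11) + 46, 68) + r = ((-1*(-11) + 46)**2 - 166*(-1*(-11) + 46) + 16*68) + 28241 = ((11 + 46)**2 - 166*(11 + 46) + 1088) + 28241 = (57**2 - 166*57 + 1088) + 28241 = (3249 - 9462 + 1088) + 28241 = -5125 + 28241 = 23116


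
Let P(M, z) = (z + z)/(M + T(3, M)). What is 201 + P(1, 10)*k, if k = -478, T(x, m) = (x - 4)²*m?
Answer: -4579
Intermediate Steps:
T(x, m) = m*(-4 + x)² (T(x, m) = (-4 + x)²*m = m*(-4 + x)²)
P(M, z) = z/M (P(M, z) = (z + z)/(M + M*(-4 + 3)²) = (2*z)/(M + M*(-1)²) = (2*z)/(M + M*1) = (2*z)/(M + M) = (2*z)/((2*M)) = (2*z)*(1/(2*M)) = z/M)
201 + P(1, 10)*k = 201 + (10/1)*(-478) = 201 + (10*1)*(-478) = 201 + 10*(-478) = 201 - 4780 = -4579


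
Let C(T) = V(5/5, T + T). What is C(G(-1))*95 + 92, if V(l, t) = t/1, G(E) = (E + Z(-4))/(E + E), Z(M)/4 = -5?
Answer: 2087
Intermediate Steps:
Z(M) = -20 (Z(M) = 4*(-5) = -20)
G(E) = (-20 + E)/(2*E) (G(E) = (E - 20)/(E + E) = (-20 + E)/((2*E)) = (-20 + E)*(1/(2*E)) = (-20 + E)/(2*E))
V(l, t) = t (V(l, t) = t*1 = t)
C(T) = 2*T (C(T) = T + T = 2*T)
C(G(-1))*95 + 92 = (2*((½)*(-20 - 1)/(-1)))*95 + 92 = (2*((½)*(-1)*(-21)))*95 + 92 = (2*(21/2))*95 + 92 = 21*95 + 92 = 1995 + 92 = 2087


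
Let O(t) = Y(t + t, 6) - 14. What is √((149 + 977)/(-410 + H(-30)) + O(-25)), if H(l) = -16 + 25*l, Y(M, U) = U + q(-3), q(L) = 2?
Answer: I*√12273/42 ≈ 2.6377*I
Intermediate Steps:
Y(M, U) = 2 + U (Y(M, U) = U + 2 = 2 + U)
O(t) = -6 (O(t) = (2 + 6) - 14 = 8 - 14 = -6)
√((149 + 977)/(-410 + H(-30)) + O(-25)) = √((149 + 977)/(-410 + (-16 + 25*(-30))) - 6) = √(1126/(-410 + (-16 - 750)) - 6) = √(1126/(-410 - 766) - 6) = √(1126/(-1176) - 6) = √(1126*(-1/1176) - 6) = √(-563/588 - 6) = √(-4091/588) = I*√12273/42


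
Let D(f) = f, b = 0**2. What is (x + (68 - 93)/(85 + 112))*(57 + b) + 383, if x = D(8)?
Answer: 163858/197 ≈ 831.77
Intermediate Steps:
b = 0
x = 8
(x + (68 - 93)/(85 + 112))*(57 + b) + 383 = (8 + (68 - 93)/(85 + 112))*(57 + 0) + 383 = (8 - 25/197)*57 + 383 = (1551/197)*57 + 383 = 88407/197 + 383 = 163858/197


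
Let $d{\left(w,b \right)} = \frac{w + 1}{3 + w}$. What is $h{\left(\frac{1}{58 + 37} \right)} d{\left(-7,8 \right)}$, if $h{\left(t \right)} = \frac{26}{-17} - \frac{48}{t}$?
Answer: $- \frac{116319}{17} \approx -6842.3$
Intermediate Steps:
$d{\left(w,b \right)} = \frac{1 + w}{3 + w}$
$h{\left(t \right)} = - \frac{26}{17} - \frac{48}{t}$ ($h{\left(t \right)} = 26 \left(- \frac{1}{17}\right) - \frac{48}{t} = - \frac{26}{17} - \frac{48}{t}$)
$h{\left(\frac{1}{58 + 37} \right)} d{\left(-7,8 \right)} = \left(- \frac{26}{17} - \frac{48}{\frac{1}{58 + 37}}\right) \frac{1 - 7}{3 - 7} = \left(- \frac{26}{17} - \frac{48}{\frac{1}{95}}\right) \frac{1}{-4} \left(-6\right) = \left(- \frac{26}{17} - 48 \frac{1}{\frac{1}{95}}\right) \left(\left(- \frac{1}{4}\right) \left(-6\right)\right) = \left(- \frac{26}{17} - 4560\right) \frac{3}{2} = \left(- \frac{77546}{17}\right) \frac{3}{2} = - \frac{116319}{17}$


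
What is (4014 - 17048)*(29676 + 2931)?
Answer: -424999638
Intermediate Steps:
(4014 - 17048)*(29676 + 2931) = -13034*32607 = -424999638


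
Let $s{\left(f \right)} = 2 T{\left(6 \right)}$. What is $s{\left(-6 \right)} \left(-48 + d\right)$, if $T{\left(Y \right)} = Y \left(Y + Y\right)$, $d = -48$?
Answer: $-13824$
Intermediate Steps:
$T{\left(Y \right)} = 2 Y^{2}$ ($T{\left(Y \right)} = Y 2 Y = 2 Y^{2}$)
$s{\left(f \right)} = 144$ ($s{\left(f \right)} = 2 \cdot 2 \cdot 6^{2} = 2 \cdot 2 \cdot 36 = 2 \cdot 72 = 144$)
$s{\left(-6 \right)} \left(-48 + d\right) = 144 \left(-48 - 48\right) = 144 \left(-96\right) = -13824$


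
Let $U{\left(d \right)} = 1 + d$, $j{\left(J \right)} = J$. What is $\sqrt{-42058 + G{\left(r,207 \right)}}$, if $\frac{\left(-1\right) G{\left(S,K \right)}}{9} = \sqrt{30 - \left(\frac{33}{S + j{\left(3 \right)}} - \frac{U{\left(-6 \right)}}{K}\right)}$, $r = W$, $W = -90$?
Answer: $\frac{\sqrt{-18711141562 - 2001 \sqrt{121542074}}}{667} \approx 205.2 i$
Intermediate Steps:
$r = -90$
$G{\left(S,K \right)} = - 9 \sqrt{30 - \frac{33}{3 + S} - \frac{5}{K}}$ ($G{\left(S,K \right)} = - 9 \sqrt{30 - \left(\frac{33}{S + 3} - \frac{1 - 6}{K}\right)} = - 9 \sqrt{30 - \left(\frac{5}{K} + \frac{33}{3 + S}\right)} = - 9 \sqrt{30 - \frac{33}{3 + S} - \frac{5}{K}}$)
$\sqrt{-42058 + G{\left(r,207 \right)}} = \sqrt{-42058 - 9 \sqrt{\frac{-15 - -450 + 57 \cdot 207 + 30 \cdot 207 \left(-90\right)}{207 \left(3 - 90\right)}}} = \sqrt{-42058 - 9 \sqrt{\frac{-15 + 450 + 11799 - 558900}{207 \left(-87\right)}}} = \sqrt{-42058 - 9 \sqrt{\frac{1}{207} \left(- \frac{1}{87}\right) \left(-546666\right)}} = \sqrt{-42058 - 9 \sqrt{\frac{182222}{6003}}} = \sqrt{-42058 - 9 \frac{\sqrt{121542074}}{2001}} = \sqrt{-42058 - \frac{3 \sqrt{121542074}}{667}}$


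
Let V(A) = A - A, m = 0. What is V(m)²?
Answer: 0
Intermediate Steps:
V(A) = 0
V(m)² = 0² = 0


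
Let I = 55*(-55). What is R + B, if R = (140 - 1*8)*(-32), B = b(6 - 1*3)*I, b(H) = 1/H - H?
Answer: 11528/3 ≈ 3842.7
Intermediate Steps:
I = -3025
B = 24200/3 (B = (1/(6 - 1*3) - (6 - 1*3))*(-3025) = (1/(6 - 3) - (6 - 3))*(-3025) = (1/3 - 1*3)*(-3025) = (⅓ - 3)*(-3025) = -8/3*(-3025) = 24200/3 ≈ 8066.7)
R = -4224 (R = (140 - 8)*(-32) = 132*(-32) = -4224)
R + B = -4224 + 24200/3 = 11528/3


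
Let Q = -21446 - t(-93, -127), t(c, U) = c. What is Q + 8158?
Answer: -13195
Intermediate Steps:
Q = -21353 (Q = -21446 - 1*(-93) = -21446 + 93 = -21353)
Q + 8158 = -21353 + 8158 = -13195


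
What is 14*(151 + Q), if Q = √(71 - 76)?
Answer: 2114 + 14*I*√5 ≈ 2114.0 + 31.305*I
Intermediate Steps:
Q = I*√5 (Q = √(-5) = I*√5 ≈ 2.2361*I)
14*(151 + Q) = 14*(151 + I*√5) = 2114 + 14*I*√5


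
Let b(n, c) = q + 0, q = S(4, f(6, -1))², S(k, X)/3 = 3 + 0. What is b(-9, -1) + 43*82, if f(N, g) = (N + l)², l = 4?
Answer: 3607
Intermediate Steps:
f(N, g) = (4 + N)² (f(N, g) = (N + 4)² = (4 + N)²)
S(k, X) = 9 (S(k, X) = 3*(3 + 0) = 3*3 = 9)
q = 81 (q = 9² = 81)
b(n, c) = 81 (b(n, c) = 81 + 0 = 81)
b(-9, -1) + 43*82 = 81 + 43*82 = 81 + 3526 = 3607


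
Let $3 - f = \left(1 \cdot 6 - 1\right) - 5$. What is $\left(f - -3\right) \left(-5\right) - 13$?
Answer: $-43$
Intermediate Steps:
$f = 3$ ($f = 3 - \left(\left(1 \cdot 6 - 1\right) - 5\right) = 3 - \left(\left(6 - 1\right) - 5\right) = 3 - \left(5 - 5\right) = 3 - 0 = 3 + 0 = 3$)
$\left(f - -3\right) \left(-5\right) - 13 = \left(3 - -3\right) \left(-5\right) - 13 = \left(3 + 3\right) \left(-5\right) - 13 = 6 \left(-5\right) - 13 = -30 - 13 = -43$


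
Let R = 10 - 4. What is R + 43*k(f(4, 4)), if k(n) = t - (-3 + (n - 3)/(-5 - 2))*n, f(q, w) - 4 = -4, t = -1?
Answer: -37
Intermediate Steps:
f(q, w) = 0 (f(q, w) = 4 - 4 = 0)
R = 6
k(n) = -1 - n*(-18/7 - n/7) (k(n) = -1 - (-3 + (n - 3)/(-5 - 2))*n = -1 - (-3 + (-3 + n)/(-7))*n = -1 - (-3 + (-3 + n)*(-⅐))*n = -1 - (-3 + (3/7 - n/7))*n = -1 - (-18/7 - n/7)*n = -1 - n*(-18/7 - n/7))
R + 43*k(f(4, 4)) = 6 + 43*(-1 + (⅐)*0² + (18/7)*0) = 6 + 43*(-1 + (⅐)*0 + 0) = 6 + 43*(-1 + 0 + 0) = 6 + 43*(-1) = 6 - 43 = -37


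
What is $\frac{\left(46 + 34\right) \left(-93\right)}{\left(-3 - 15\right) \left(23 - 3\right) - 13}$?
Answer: $\frac{7440}{373} \approx 19.946$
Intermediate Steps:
$\frac{\left(46 + 34\right) \left(-93\right)}{\left(-3 - 15\right) \left(23 - 3\right) - 13} = \frac{80 \left(-93\right)}{\left(-18\right) 20 - 13} = - \frac{7440}{-360 - 13} = - \frac{7440}{-373} = \left(-7440\right) \left(- \frac{1}{373}\right) = \frac{7440}{373}$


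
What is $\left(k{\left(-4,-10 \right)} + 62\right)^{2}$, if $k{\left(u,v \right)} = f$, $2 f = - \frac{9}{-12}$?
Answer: $\frac{249001}{64} \approx 3890.6$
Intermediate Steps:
$f = \frac{3}{8}$ ($f = \frac{\left(-9\right) \frac{1}{-12}}{2} = \frac{\left(-9\right) \left(- \frac{1}{12}\right)}{2} = \frac{1}{2} \cdot \frac{3}{4} = \frac{3}{8} \approx 0.375$)
$k{\left(u,v \right)} = \frac{3}{8}$
$\left(k{\left(-4,-10 \right)} + 62\right)^{2} = \left(\frac{3}{8} + 62\right)^{2} = \left(\frac{499}{8}\right)^{2} = \frac{249001}{64}$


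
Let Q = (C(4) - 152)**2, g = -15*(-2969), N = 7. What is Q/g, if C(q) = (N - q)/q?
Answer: 73205/142512 ≈ 0.51368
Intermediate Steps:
g = 44535
C(q) = (7 - q)/q
Q = 366025/16 (Q = ((7 - 1*4)/4 - 152)**2 = ((7 - 4)/4 - 152)**2 = ((1/4)*3 - 152)**2 = (3/4 - 152)**2 = (-605/4)**2 = 366025/16 ≈ 22877.)
Q/g = (366025/16)/44535 = (366025/16)*(1/44535) = 73205/142512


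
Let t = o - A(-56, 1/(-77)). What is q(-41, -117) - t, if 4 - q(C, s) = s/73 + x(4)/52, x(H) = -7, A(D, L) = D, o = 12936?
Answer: -49295853/3796 ≈ -12986.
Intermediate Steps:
q(C, s) = 215/52 - s/73 (q(C, s) = 4 - (s/73 - 7/52) = 4 - (-7/52 + s/73) = 4 + (7/52 - s/73) = 215/52 - s/73)
t = 12992 (t = 12936 - 1*(-56) = 12936 + 56 = 12992)
q(-41, -117) - t = (215/52 - 1/73*(-117)) - 1*12992 = (215/52 + 117/73) - 12992 = 21779/3796 - 12992 = -49295853/3796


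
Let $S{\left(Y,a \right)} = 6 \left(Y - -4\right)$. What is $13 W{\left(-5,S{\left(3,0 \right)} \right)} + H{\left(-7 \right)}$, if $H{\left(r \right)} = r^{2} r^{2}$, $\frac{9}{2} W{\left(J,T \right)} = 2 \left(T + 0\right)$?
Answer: $\frac{7931}{3} \approx 2643.7$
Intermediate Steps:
$S{\left(Y,a \right)} = 24 + 6 Y$ ($S{\left(Y,a \right)} = 6 \left(Y + 4\right) = 6 \left(4 + Y\right) = 24 + 6 Y$)
$W{\left(J,T \right)} = \frac{4 T}{9}$ ($W{\left(J,T \right)} = \frac{2 \cdot 2 \left(T + 0\right)}{9} = \frac{2 \cdot 2 T}{9} = \frac{4 T}{9}$)
$H{\left(r \right)} = r^{4}$
$13 W{\left(-5,S{\left(3,0 \right)} \right)} + H{\left(-7 \right)} = 13 \frac{4 \left(24 + 6 \cdot 3\right)}{9} + \left(-7\right)^{4} = 13 \frac{4 \left(24 + 18\right)}{9} + 2401 = 13 \cdot \frac{4}{9} \cdot 42 + 2401 = 13 \cdot \frac{56}{3} + 2401 = \frac{728}{3} + 2401 = \frac{7931}{3}$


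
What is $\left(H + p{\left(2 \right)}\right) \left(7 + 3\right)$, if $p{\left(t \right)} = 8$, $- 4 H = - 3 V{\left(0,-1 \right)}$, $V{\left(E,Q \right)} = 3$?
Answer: $\frac{205}{2} \approx 102.5$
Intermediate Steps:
$H = \frac{9}{4}$ ($H = - \frac{\left(-3\right) 3}{4} = \left(- \frac{1}{4}\right) \left(-9\right) = \frac{9}{4} \approx 2.25$)
$\left(H + p{\left(2 \right)}\right) \left(7 + 3\right) = \left(\frac{9}{4} + 8\right) \left(7 + 3\right) = \frac{41}{4} \cdot 10 = \frac{205}{2}$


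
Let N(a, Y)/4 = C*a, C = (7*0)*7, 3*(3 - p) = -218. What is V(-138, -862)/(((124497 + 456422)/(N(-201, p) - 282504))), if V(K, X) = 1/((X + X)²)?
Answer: -35313/215824188718 ≈ -1.6362e-7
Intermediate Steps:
p = 227/3 (p = 3 - ⅓*(-218) = 3 + 218/3 = 227/3 ≈ 75.667)
C = 0 (C = 0*7 = 0)
V(K, X) = 1/(4*X²) (V(K, X) = 1/((2*X)²) = 1/(4*X²))
N(a, Y) = 0 (N(a, Y) = 4*(0*a) = 4*0 = 0)
V(-138, -862)/(((124497 + 456422)/(N(-201, p) - 282504))) = ((¼)/(-862)²)/(((124497 + 456422)/(0 - 282504))) = ((¼)*(1/743044))/((580919/(-282504))) = 1/(2972176*((580919*(-1/282504)))) = 1/(2972176*(-580919/282504)) = (1/2972176)*(-282504/580919) = -35313/215824188718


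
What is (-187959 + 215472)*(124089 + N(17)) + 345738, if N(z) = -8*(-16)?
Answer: 3417928059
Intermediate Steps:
N(z) = 128
(-187959 + 215472)*(124089 + N(17)) + 345738 = (-187959 + 215472)*(124089 + 128) + 345738 = 27513*124217 + 345738 = 3417582321 + 345738 = 3417928059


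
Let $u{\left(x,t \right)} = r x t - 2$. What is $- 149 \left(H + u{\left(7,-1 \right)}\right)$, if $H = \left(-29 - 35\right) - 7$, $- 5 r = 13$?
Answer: $\frac{40826}{5} \approx 8165.2$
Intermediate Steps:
$r = - \frac{13}{5}$ ($r = \left(- \frac{1}{5}\right) 13 = - \frac{13}{5} \approx -2.6$)
$u{\left(x,t \right)} = -2 - \frac{13 t x}{5}$ ($u{\left(x,t \right)} = - \frac{13 x}{5} t - 2 = - \frac{13 t x}{5} - 2 = -2 - \frac{13 t x}{5}$)
$H = -71$ ($H = \left(-29 - 35\right) - 7 = -64 - 7 = -71$)
$- 149 \left(H + u{\left(7,-1 \right)}\right) = - 149 \left(-71 - \left(2 - \frac{91}{5}\right)\right) = - 149 \left(-71 + \left(-2 + \frac{91}{5}\right)\right) = - 149 \left(-71 + \frac{81}{5}\right) = \left(-149\right) \left(- \frac{274}{5}\right) = \frac{40826}{5}$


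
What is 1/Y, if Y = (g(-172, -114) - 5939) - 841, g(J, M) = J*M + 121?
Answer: 1/12949 ≈ 7.7226e-5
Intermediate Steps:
g(J, M) = 121 + J*M
Y = 12949 (Y = ((121 - 172*(-114)) - 5939) - 841 = ((121 + 19608) - 5939) - 841 = (19729 - 5939) - 841 = 13790 - 841 = 12949)
1/Y = 1/12949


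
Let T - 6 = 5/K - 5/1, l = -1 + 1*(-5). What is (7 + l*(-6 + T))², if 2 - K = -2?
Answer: 3481/4 ≈ 870.25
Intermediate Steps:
K = 4 (K = 2 - 1*(-2) = 2 + 2 = 4)
l = -6 (l = -1 - 5 = -6)
T = 9/4 (T = 6 + (5/4 - 5/1) = 6 + (5*(¼) - 5*1) = 6 + (5/4 - 5) = 6 - 15/4 = 9/4 ≈ 2.2500)
(7 + l*(-6 + T))² = (7 - 6*(-6 + 9/4))² = (7 - 6*(-15/4))² = (7 + 45/2)² = (59/2)² = 3481/4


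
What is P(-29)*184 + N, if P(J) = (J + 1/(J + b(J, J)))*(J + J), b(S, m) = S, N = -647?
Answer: 309025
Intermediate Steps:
P(J) = 2*J*(J + 1/(2*J)) (P(J) = (J + 1/(J + J))*(J + J) = (J + 1/(2*J))*(2*J) = 2*J*(J + 1/(2*J)))
P(-29)*184 + N = (1 + 2*(-29)**2)*184 - 647 = (1 + 2*841)*184 - 647 = (1 + 1682)*184 - 647 = 1683*184 - 647 = 309672 - 647 = 309025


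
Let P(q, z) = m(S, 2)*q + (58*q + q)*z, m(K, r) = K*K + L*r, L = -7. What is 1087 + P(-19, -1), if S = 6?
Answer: 1790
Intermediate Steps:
m(K, r) = K² - 7*r (m(K, r) = K*K - 7*r = K² - 7*r)
P(q, z) = 22*q + 59*q*z (P(q, z) = (6² - 7*2)*q + (58*q + q)*z = (36 - 14)*q + (59*q)*z = 22*q + 59*q*z)
1087 + P(-19, -1) = 1087 - 19*(22 + 59*(-1)) = 1087 - 19*(22 - 59) = 1087 - 19*(-37) = 1087 + 703 = 1790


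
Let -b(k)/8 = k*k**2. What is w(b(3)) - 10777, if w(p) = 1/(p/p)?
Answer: -10776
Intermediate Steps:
b(k) = -8*k**3 (b(k) = -8*k*k**2 = -8*k**3)
w(p) = 1 (w(p) = 1/1 = 1)
w(b(3)) - 10777 = 1 - 10777 = -10776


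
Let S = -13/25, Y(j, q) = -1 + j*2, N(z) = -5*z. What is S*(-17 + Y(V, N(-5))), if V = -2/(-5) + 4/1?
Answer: 598/125 ≈ 4.7840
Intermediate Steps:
V = 22/5 (V = -2*(-⅕) + 4*1 = ⅖ + 4 = 22/5 ≈ 4.4000)
Y(j, q) = -1 + 2*j
S = -13/25 (S = -13*1/25 = -13/25 ≈ -0.52000)
S*(-17 + Y(V, N(-5))) = -13*(-17 + (-1 + 2*(22/5)))/25 = -13*(-17 + (-1 + 44/5))/25 = -13*(-17 + 39/5)/25 = -13/25*(-46/5) = 598/125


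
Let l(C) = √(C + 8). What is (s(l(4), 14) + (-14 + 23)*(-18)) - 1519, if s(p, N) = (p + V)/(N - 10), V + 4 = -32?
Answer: -1690 + √3/2 ≈ -1689.1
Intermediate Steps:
V = -36 (V = -4 - 32 = -36)
l(C) = √(8 + C)
s(p, N) = (-36 + p)/(-10 + N) (s(p, N) = (p - 36)/(N - 10) = (-36 + p)/(-10 + N))
(s(l(4), 14) + (-14 + 23)*(-18)) - 1519 = ((-36 + √(8 + 4))/(-10 + 14) + (-14 + 23)*(-18)) - 1519 = ((-36 + √12)/4 + 9*(-18)) - 1519 = ((-36 + 2*√3)/4 - 162) - 1519 = ((-9 + √3/2) - 162) - 1519 = (-171 + √3/2) - 1519 = -1690 + √3/2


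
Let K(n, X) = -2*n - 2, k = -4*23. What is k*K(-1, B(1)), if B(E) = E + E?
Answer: 0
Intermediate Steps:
B(E) = 2*E
k = -92
K(n, X) = -2 - 2*n
k*K(-1, B(1)) = -92*(-2 - 2*(-1)) = -92*(-2 + 2) = -92*0 = 0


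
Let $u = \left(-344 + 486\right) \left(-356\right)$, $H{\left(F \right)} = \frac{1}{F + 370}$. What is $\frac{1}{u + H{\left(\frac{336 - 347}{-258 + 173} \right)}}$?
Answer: $- \frac{31461}{1590416387} \approx -1.9782 \cdot 10^{-5}$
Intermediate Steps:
$H{\left(F \right)} = \frac{1}{370 + F}$
$u = -50552$ ($u = 142 \left(-356\right) = -50552$)
$\frac{1}{u + H{\left(\frac{336 - 347}{-258 + 173} \right)}} = \frac{1}{-50552 + \frac{1}{370 + \frac{336 - 347}{-258 + 173}}} = \frac{1}{-50552 + \frac{1}{370 - \frac{11}{-85}}} = \frac{1}{-50552 + \frac{1}{370 - - \frac{11}{85}}} = \frac{1}{-50552 + \frac{1}{370 + \frac{11}{85}}} = \frac{1}{-50552 + \frac{1}{\frac{31461}{85}}} = \frac{1}{-50552 + \frac{85}{31461}} = \frac{1}{- \frac{1590416387}{31461}} = - \frac{31461}{1590416387}$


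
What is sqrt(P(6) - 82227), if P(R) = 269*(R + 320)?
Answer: sqrt(5467) ≈ 73.939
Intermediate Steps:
P(R) = 86080 + 269*R (P(R) = 269*(320 + R) = 86080 + 269*R)
sqrt(P(6) - 82227) = sqrt((86080 + 269*6) - 82227) = sqrt((86080 + 1614) - 82227) = sqrt(87694 - 82227) = sqrt(5467)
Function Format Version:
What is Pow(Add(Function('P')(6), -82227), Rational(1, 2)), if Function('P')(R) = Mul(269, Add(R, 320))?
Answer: Pow(5467, Rational(1, 2)) ≈ 73.939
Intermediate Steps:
Function('P')(R) = Add(86080, Mul(269, R)) (Function('P')(R) = Mul(269, Add(320, R)) = Add(86080, Mul(269, R)))
Pow(Add(Function('P')(6), -82227), Rational(1, 2)) = Pow(Add(Add(86080, Mul(269, 6)), -82227), Rational(1, 2)) = Pow(Add(Add(86080, 1614), -82227), Rational(1, 2)) = Pow(Add(87694, -82227), Rational(1, 2)) = Pow(5467, Rational(1, 2))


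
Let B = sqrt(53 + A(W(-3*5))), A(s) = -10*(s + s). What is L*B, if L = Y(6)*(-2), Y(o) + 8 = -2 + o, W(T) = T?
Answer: 8*sqrt(353) ≈ 150.31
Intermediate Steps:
A(s) = -20*s
Y(o) = -10 + o (Y(o) = -8 + (-2 + o) = -10 + o)
L = 8 (L = (-10 + 6)*(-2) = -4*(-2) = 8)
B = sqrt(353) (B = sqrt(53 - (-60)*5) = sqrt(53 - 20*(-15)) = sqrt(53 + 300) = sqrt(353) ≈ 18.788)
L*B = 8*sqrt(353)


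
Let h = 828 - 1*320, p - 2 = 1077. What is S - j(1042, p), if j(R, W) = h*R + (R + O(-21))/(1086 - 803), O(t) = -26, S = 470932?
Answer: -16529348/283 ≈ -58408.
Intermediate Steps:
p = 1079 (p = 2 + 1077 = 1079)
h = 508 (h = 828 - 320 = 508)
j(R, W) = -26/283 + 143765*R/283 (j(R, W) = 508*R + (R - 26)/(1086 - 803) = 508*R + (-26 + R)/283 = 508*R + (-26 + R)*(1/283) = 508*R + (-26/283 + R/283) = -26/283 + 143765*R/283)
S - j(1042, p) = 470932 - (-26/283 + (143765/283)*1042) = 470932 - (-26/283 + 149803130/283) = 470932 - 1*149803104/283 = 470932 - 149803104/283 = -16529348/283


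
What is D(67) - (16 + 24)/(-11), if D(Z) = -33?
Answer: -323/11 ≈ -29.364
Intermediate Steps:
D(67) - (16 + 24)/(-11) = -33 - (16 + 24)/(-11) = -33 - (-1)*40/11 = -33 - 1*(-40/11) = -33 + 40/11 = -323/11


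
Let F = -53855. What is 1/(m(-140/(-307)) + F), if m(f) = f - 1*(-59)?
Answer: -307/16515232 ≈ -1.8589e-5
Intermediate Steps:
m(f) = 59 + f (m(f) = f + 59 = 59 + f)
1/(m(-140/(-307)) + F) = 1/((59 - 140/(-307)) - 53855) = 1/((59 - 140*(-1/307)) - 53855) = 1/((59 + 140/307) - 53855) = 1/(18253/307 - 53855) = 1/(-16515232/307) = -307/16515232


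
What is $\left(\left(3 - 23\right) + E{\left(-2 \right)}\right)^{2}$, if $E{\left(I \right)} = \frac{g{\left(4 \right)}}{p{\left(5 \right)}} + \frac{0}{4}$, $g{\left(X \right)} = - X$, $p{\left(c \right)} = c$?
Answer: $\frac{10816}{25} \approx 432.64$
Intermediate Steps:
$E{\left(I \right)} = - \frac{4}{5}$ ($E{\left(I \right)} = \frac{\left(-1\right) 4}{5} + \frac{0}{4} = \left(-4\right) \frac{1}{5} + 0 \cdot \frac{1}{4} = - \frac{4}{5} + 0 = - \frac{4}{5}$)
$\left(\left(3 - 23\right) + E{\left(-2 \right)}\right)^{2} = \left(\left(3 - 23\right) - \frac{4}{5}\right)^{2} = \left(-20 - \frac{4}{5}\right)^{2} = \left(- \frac{104}{5}\right)^{2} = \frac{10816}{25}$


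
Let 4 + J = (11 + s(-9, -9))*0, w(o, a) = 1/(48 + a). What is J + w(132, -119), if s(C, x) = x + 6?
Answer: -285/71 ≈ -4.0141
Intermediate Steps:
s(C, x) = 6 + x
J = -4 (J = -4 + (11 + (6 - 9))*0 = -4 + (11 - 3)*0 = -4 + 8*0 = -4 + 0 = -4)
J + w(132, -119) = -4 + 1/(48 - 119) = -4 + 1/(-71) = -4 - 1/71 = -285/71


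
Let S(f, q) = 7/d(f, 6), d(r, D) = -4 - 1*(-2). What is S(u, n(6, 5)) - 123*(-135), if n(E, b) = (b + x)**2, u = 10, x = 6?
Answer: 33203/2 ≈ 16602.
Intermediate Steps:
n(E, b) = (6 + b)**2 (n(E, b) = (b + 6)**2 = (6 + b)**2)
d(r, D) = -2 (d(r, D) = -4 + 2 = -2)
S(f, q) = -7/2 (S(f, q) = 7/(-2) = 7*(-1/2) = -7/2)
S(u, n(6, 5)) - 123*(-135) = -7/2 - 123*(-135) = -7/2 + 16605 = 33203/2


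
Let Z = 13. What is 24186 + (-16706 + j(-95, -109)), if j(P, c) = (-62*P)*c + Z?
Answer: -634517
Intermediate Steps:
j(P, c) = 13 - 62*P*c (j(P, c) = (-62*P)*c + 13 = -62*P*c + 13 = 13 - 62*P*c)
24186 + (-16706 + j(-95, -109)) = 24186 + (-16706 + (13 - 62*(-95)*(-109))) = 24186 + (-16706 + (13 - 642010)) = 24186 + (-16706 - 641997) = 24186 - 658703 = -634517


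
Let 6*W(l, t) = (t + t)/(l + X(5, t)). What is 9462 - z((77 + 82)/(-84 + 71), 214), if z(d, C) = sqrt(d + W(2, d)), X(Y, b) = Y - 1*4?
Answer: 9462 - I*sqrt(20670)/39 ≈ 9462.0 - 3.6864*I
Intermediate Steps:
X(Y, b) = -4 + Y (X(Y, b) = Y - 4 = -4 + Y)
W(l, t) = t/(3*(1 + l)) (W(l, t) = ((t + t)/(l + (-4 + 5)))/6 = ((2*t)/(l + 1))/6 = ((2*t)/(1 + l))/6 = (2*t/(1 + l))/6 = t/(3*(1 + l)))
z(d, C) = sqrt(10)*sqrt(d)/3 (z(d, C) = sqrt(d + d/(3*(1 + 2))) = sqrt(d + (1/3)*d/3) = sqrt(d + (1/3)*d*(1/3)) = sqrt(d + d/9) = sqrt(10*d/9) = sqrt(10)*sqrt(d)/3)
9462 - z((77 + 82)/(-84 + 71), 214) = 9462 - sqrt(10)*sqrt((77 + 82)/(-84 + 71))/3 = 9462 - sqrt(10)*sqrt(159/(-13))/3 = 9462 - sqrt(10)*sqrt(159*(-1/13))/3 = 9462 - sqrt(10)*sqrt(-159/13)/3 = 9462 - sqrt(10)*I*sqrt(2067)/13/3 = 9462 - I*sqrt(20670)/39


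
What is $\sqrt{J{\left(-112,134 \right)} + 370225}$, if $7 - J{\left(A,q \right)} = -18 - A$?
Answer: $\sqrt{370138} \approx 608.39$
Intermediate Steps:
$J{\left(A,q \right)} = 25 + A$ ($J{\left(A,q \right)} = 7 - \left(-18 - A\right) = 7 + \left(18 + A\right) = 25 + A$)
$\sqrt{J{\left(-112,134 \right)} + 370225} = \sqrt{\left(25 - 112\right) + 370225} = \sqrt{-87 + 370225} = \sqrt{370138}$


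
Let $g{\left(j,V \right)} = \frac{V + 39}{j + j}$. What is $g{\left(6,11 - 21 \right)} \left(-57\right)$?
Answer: $- \frac{551}{4} \approx -137.75$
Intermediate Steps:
$g{\left(j,V \right)} = \frac{39 + V}{2 j}$
$g{\left(6,11 - 21 \right)} \left(-57\right) = \frac{39 + \left(11 - 21\right)}{2 \cdot 6} \left(-57\right) = \frac{1}{2} \cdot \frac{1}{6} \left(39 + \left(11 - 21\right)\right) \left(-57\right) = \frac{1}{2} \cdot \frac{1}{6} \left(39 - 10\right) \left(-57\right) = \frac{1}{2} \cdot \frac{1}{6} \cdot 29 \left(-57\right) = \frac{29}{12} \left(-57\right) = - \frac{551}{4}$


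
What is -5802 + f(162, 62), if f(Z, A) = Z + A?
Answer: -5578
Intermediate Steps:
f(Z, A) = A + Z
-5802 + f(162, 62) = -5802 + (62 + 162) = -5802 + 224 = -5578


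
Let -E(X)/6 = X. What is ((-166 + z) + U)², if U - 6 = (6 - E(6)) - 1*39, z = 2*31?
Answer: 9025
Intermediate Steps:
E(X) = -6*X
z = 62
U = 9 (U = 6 + ((6 - (-6)*6) - 1*39) = 6 + ((6 - 1*(-36)) - 39) = 6 + ((6 + 36) - 39) = 6 + (42 - 39) = 6 + 3 = 9)
((-166 + z) + U)² = ((-166 + 62) + 9)² = (-104 + 9)² = (-95)² = 9025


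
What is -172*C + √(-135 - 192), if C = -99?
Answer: 17028 + I*√327 ≈ 17028.0 + 18.083*I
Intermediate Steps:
-172*C + √(-135 - 192) = -172*(-99) + √(-135 - 192) = 17028 + √(-327) = 17028 + I*√327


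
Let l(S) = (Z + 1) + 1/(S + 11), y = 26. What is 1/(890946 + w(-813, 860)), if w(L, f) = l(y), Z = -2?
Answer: 37/32964966 ≈ 1.1224e-6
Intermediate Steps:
l(S) = -1 + 1/(11 + S) (l(S) = (-2 + 1) + 1/(S + 11) = -1 + 1/(11 + S))
w(L, f) = -36/37 (w(L, f) = (-10 - 1*26)/(11 + 26) = (-10 - 26)/37 = (1/37)*(-36) = -36/37)
1/(890946 + w(-813, 860)) = 1/(890946 - 36/37) = 1/(32964966/37) = 37/32964966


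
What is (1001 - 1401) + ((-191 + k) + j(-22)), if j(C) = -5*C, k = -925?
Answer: -1406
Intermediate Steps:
(1001 - 1401) + ((-191 + k) + j(-22)) = (1001 - 1401) + ((-191 - 925) - 5*(-22)) = -400 + (-1116 + 110) = -400 - 1006 = -1406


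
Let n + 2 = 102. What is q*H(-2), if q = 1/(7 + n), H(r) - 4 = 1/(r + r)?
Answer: 15/428 ≈ 0.035047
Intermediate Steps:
n = 100 (n = -2 + 102 = 100)
H(r) = 4 + 1/(2*r) (H(r) = 4 + 1/(r + r) = 4 + 1/(2*r))
q = 1/107 (q = 1/(7 + 100) = 1/107 ≈ 0.0093458)
q*H(-2) = (4 + (½)/(-2))/107 = (4 + (½)*(-½))/107 = (4 - ¼)/107 = (1/107)*(15/4) = 15/428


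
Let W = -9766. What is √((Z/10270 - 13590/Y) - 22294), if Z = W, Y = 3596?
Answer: I*√1900817414126170670/9232730 ≈ 149.33*I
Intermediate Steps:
Z = -9766
√((Z/10270 - 13590/Y) - 22294) = √((-9766/10270 - 13590/3596) - 22294) = √((-9766*1/10270 - 13590*1/3596) - 22294) = √((-4883/5135 - 6795/1798) - 22294) = √(-43671959/9232730 - 22294) = √(-205878154579/9232730) = I*√1900817414126170670/9232730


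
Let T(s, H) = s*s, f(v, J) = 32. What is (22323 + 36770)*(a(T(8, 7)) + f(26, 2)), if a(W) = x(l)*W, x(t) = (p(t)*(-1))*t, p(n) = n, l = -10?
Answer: -376304224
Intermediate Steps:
T(s, H) = s²
x(t) = -t² (x(t) = (t*(-1))*t = (-t)*t = -t²)
a(W) = -100*W (a(W) = (-1*(-10)²)*W = (-1*100)*W = -100*W)
(22323 + 36770)*(a(T(8, 7)) + f(26, 2)) = (22323 + 36770)*(-100*8² + 32) = 59093*(-100*64 + 32) = 59093*(-6400 + 32) = 59093*(-6368) = -376304224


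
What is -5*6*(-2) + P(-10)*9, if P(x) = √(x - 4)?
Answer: 60 + 9*I*√14 ≈ 60.0 + 33.675*I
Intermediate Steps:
P(x) = √(-4 + x)
-5*6*(-2) + P(-10)*9 = -5*6*(-2) + √(-4 - 10)*9 = -30*(-2) + √(-14)*9 = 60 + (I*√14)*9 = 60 + 9*I*√14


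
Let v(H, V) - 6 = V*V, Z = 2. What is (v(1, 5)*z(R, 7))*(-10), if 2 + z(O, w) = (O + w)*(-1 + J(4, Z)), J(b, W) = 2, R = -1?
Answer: -1240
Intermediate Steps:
z(O, w) = -2 + O + w (z(O, w) = -2 + (O + w)*(-1 + 2) = -2 + (O + w)*1 = -2 + (O + w) = -2 + O + w)
v(H, V) = 6 + V**2 (v(H, V) = 6 + V*V = 6 + V**2)
(v(1, 5)*z(R, 7))*(-10) = ((6 + 5**2)*(-2 - 1 + 7))*(-10) = ((6 + 25)*4)*(-10) = (31*4)*(-10) = 124*(-10) = -1240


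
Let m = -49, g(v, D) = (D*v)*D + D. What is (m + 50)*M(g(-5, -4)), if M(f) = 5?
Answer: 5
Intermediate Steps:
g(v, D) = D + v*D² (g(v, D) = v*D² + D = D + v*D²)
(m + 50)*M(g(-5, -4)) = (-49 + 50)*5 = 1*5 = 5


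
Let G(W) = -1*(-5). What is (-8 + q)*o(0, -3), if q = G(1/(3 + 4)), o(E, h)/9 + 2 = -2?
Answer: 108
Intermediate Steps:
o(E, h) = -36 (o(E, h) = -18 + 9*(-2) = -18 - 18 = -36)
G(W) = 5
q = 5
(-8 + q)*o(0, -3) = (-8 + 5)*(-36) = -3*(-36) = 108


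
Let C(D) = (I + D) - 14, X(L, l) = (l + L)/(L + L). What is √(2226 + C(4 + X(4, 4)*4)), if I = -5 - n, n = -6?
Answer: √2221 ≈ 47.128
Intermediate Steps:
I = 1 (I = -5 - 1*(-6) = -5 + 6 = 1)
X(L, l) = (L + l)/(2*L) (X(L, l) = (L + l)/((2*L)) = (L + l)*(1/(2*L)) = (L + l)/(2*L))
C(D) = -13 + D (C(D) = (1 + D) - 14 = -13 + D)
√(2226 + C(4 + X(4, 4)*4)) = √(2226 + (-13 + (4 + ((½)*(4 + 4)/4)*4))) = √(2226 + (-13 + (4 + ((½)*(¼)*8)*4))) = √(2226 + (-13 + (4 + 1*4))) = √(2226 + (-13 + (4 + 4))) = √(2226 + (-13 + 8)) = √(2226 - 5) = √2221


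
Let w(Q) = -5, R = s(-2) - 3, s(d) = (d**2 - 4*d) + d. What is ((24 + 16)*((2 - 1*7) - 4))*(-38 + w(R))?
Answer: 15480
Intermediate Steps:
s(d) = d**2 - 3*d
R = 7 (R = -2*(-3 - 2) - 3 = -2*(-5) - 3 = 10 - 3 = 7)
((24 + 16)*((2 - 1*7) - 4))*(-38 + w(R)) = ((24 + 16)*((2 - 1*7) - 4))*(-38 - 5) = (40*((2 - 7) - 4))*(-43) = (40*(-5 - 4))*(-43) = (40*(-9))*(-43) = -360*(-43) = 15480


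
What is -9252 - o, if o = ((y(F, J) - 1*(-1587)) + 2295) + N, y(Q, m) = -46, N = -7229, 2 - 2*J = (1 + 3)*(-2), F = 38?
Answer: -5859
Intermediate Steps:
J = 5 (J = 1 - (1 + 3)*(-2)/2 = 1 - 2*(-2) = 1 - 1/2*(-8) = 1 + 4 = 5)
o = -3393 (o = ((-46 - 1*(-1587)) + 2295) - 7229 = ((-46 + 1587) + 2295) - 7229 = (1541 + 2295) - 7229 = 3836 - 7229 = -3393)
-9252 - o = -9252 - 1*(-3393) = -9252 + 3393 = -5859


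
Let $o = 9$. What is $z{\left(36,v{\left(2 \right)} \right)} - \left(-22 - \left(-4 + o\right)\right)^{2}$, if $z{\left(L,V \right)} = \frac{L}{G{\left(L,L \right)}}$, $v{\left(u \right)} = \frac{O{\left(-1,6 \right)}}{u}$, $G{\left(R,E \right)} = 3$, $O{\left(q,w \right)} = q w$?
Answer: $-717$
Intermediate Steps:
$v{\left(u \right)} = - \frac{6}{u}$ ($v{\left(u \right)} = \frac{\left(-1\right) 6}{u} = - \frac{6}{u}$)
$z{\left(L,V \right)} = \frac{L}{3}$
$z{\left(36,v{\left(2 \right)} \right)} - \left(-22 - \left(-4 + o\right)\right)^{2} = \frac{1}{3} \cdot 36 - \left(-22 + \left(4 - 9\right)\right)^{2} = 12 - \left(-22 + \left(4 - 9\right)\right)^{2} = 12 - \left(-22 - 5\right)^{2} = 12 - \left(-27\right)^{2} = 12 - 729 = -717$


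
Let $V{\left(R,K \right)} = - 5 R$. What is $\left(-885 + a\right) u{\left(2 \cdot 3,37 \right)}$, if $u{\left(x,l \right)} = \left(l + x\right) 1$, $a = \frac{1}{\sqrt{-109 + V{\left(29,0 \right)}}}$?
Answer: $-38055 - \frac{43 i \sqrt{254}}{254} \approx -38055.0 - 2.6981 i$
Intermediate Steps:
$a = - \frac{i \sqrt{254}}{254}$ ($a = \frac{1}{\sqrt{-109 - 145}} = \frac{1}{\sqrt{-254}} = \frac{1}{i \sqrt{254}} = - \frac{i \sqrt{254}}{254} \approx - 0.062746 i$)
$u{\left(x,l \right)} = l + x$
$\left(-885 + a\right) u{\left(2 \cdot 3,37 \right)} = \left(-885 - \frac{i \sqrt{254}}{254}\right) \left(37 + 2 \cdot 3\right) = \left(-885 - \frac{i \sqrt{254}}{254}\right) \left(37 + 6\right) = \left(-885 - \frac{i \sqrt{254}}{254}\right) 43 = -38055 - \frac{43 i \sqrt{254}}{254}$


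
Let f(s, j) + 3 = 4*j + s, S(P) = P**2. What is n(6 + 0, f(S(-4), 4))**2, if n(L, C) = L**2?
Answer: 1296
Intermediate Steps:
f(s, j) = -3 + s + 4*j (f(s, j) = -3 + (4*j + s) = -3 + (s + 4*j) = -3 + s + 4*j)
n(6 + 0, f(S(-4), 4))**2 = ((6 + 0)**2)**2 = (6**2)**2 = 36**2 = 1296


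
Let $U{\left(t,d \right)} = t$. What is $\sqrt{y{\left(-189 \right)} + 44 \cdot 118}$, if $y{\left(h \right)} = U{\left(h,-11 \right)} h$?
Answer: $\sqrt{40913} \approx 202.27$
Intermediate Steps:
$y{\left(h \right)} = h^{2}$ ($y{\left(h \right)} = h h = h^{2}$)
$\sqrt{y{\left(-189 \right)} + 44 \cdot 118} = \sqrt{\left(-189\right)^{2} + 44 \cdot 118} = \sqrt{35721 + 5192} = \sqrt{40913}$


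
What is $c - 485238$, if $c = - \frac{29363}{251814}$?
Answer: $- \frac{122189751095}{251814} \approx -4.8524 \cdot 10^{5}$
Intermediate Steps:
$c = - \frac{29363}{251814}$ ($c = \left(-29363\right) \frac{1}{251814} = - \frac{29363}{251814} \approx -0.11661$)
$c - 485238 = - \frac{29363}{251814} - 485238 = - \frac{122189751095}{251814}$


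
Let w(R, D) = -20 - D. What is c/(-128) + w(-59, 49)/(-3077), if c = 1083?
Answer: -3323559/393856 ≈ -8.4385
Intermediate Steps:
c/(-128) + w(-59, 49)/(-3077) = 1083/(-128) + (-20 - 1*49)/(-3077) = 1083*(-1/128) + (-20 - 49)*(-1/3077) = -1083/128 - 69*(-1/3077) = -1083/128 + 69/3077 = -3323559/393856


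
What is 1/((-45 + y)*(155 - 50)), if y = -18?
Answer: -1/6615 ≈ -0.00015117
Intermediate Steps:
1/((-45 + y)*(155 - 50)) = 1/((-45 - 18)*(155 - 50)) = 1/(-63*105) = -1/63*1/105 = -1/6615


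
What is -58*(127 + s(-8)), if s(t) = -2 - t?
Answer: -7714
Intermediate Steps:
-58*(127 + s(-8)) = -58*(127 + (-2 - 1*(-8))) = -58*(127 + (-2 + 8)) = -58*(127 + 6) = -58*133 = -7714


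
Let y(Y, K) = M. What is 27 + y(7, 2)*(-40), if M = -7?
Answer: 307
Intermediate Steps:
y(Y, K) = -7
27 + y(7, 2)*(-40) = 27 - 7*(-40) = 27 + 280 = 307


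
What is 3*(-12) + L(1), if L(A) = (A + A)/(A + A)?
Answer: -35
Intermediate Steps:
L(A) = 1 (L(A) = (2*A)/((2*A)) = (2*A)*(1/(2*A)) = 1)
3*(-12) + L(1) = 3*(-12) + 1 = -36 + 1 = -35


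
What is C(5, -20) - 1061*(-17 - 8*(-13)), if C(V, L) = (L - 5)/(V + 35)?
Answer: -738461/8 ≈ -92308.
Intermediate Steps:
C(V, L) = (-5 + L)/(35 + V)
C(5, -20) - 1061*(-17 - 8*(-13)) = (-5 - 20)/(35 + 5) - 1061*(-17 - 8*(-13)) = -25/40 - 1061*(-17 + 104) = (1/40)*(-25) - 1061*87 = -5/8 - 92307 = -738461/8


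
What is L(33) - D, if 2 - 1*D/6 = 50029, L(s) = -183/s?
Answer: 3301721/11 ≈ 3.0016e+5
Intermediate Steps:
D = -300162 (D = 12 - 6*50029 = 12 - 300174 = -300162)
L(33) - D = -183/33 - 1*(-300162) = -183*1/33 + 300162 = -61/11 + 300162 = 3301721/11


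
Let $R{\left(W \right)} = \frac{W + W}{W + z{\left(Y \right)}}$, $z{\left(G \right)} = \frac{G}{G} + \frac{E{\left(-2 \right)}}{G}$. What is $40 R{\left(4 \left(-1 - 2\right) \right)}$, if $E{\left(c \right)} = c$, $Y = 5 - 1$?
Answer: $\frac{1920}{23} \approx 83.478$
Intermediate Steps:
$Y = 4$
$z{\left(G \right)} = 1 - \frac{2}{G}$ ($z{\left(G \right)} = \frac{G}{G} - \frac{2}{G} = 1 - \frac{2}{G}$)
$R{\left(W \right)} = \frac{2 W}{\frac{1}{2} + W}$ ($R{\left(W \right)} = \frac{W + W}{W + \frac{-2 + 4}{4}} = \frac{2 W}{W + \frac{1}{4} \cdot 2} = \frac{2 W}{W + \frac{1}{2}} = \frac{2 W}{\frac{1}{2} + W}$)
$40 R{\left(4 \left(-1 - 2\right) \right)} = 40 \frac{4 \cdot 4 \left(-1 - 2\right)}{1 + 2 \cdot 4 \left(-1 - 2\right)} = 40 \frac{4 \cdot 4 \left(-3\right)}{1 + 2 \cdot 4 \left(-3\right)} = 40 \cdot 4 \left(-12\right) \frac{1}{1 + 2 \left(-12\right)} = 40 \cdot 4 \left(-12\right) \frac{1}{1 - 24} = 40 \cdot 4 \left(-12\right) \frac{1}{-23} = 40 \cdot 4 \left(-12\right) \left(- \frac{1}{23}\right) = 40 \cdot \frac{48}{23} = \frac{1920}{23}$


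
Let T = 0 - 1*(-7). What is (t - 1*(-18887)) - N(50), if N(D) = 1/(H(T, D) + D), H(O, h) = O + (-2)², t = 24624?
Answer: 2654170/61 ≈ 43511.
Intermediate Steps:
T = 7 (T = 0 + 7 = 7)
H(O, h) = 4 + O (H(O, h) = O + 4 = 4 + O)
N(D) = 1/(11 + D) (N(D) = 1/((4 + 7) + D) = 1/(11 + D))
(t - 1*(-18887)) - N(50) = (24624 - 1*(-18887)) - 1/(11 + 50) = (24624 + 18887) - 1/61 = 43511 - 1*1/61 = 43511 - 1/61 = 2654170/61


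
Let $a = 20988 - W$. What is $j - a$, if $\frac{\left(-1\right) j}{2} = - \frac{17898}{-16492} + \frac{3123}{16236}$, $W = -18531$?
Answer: $- \frac{7735712087}{195734} \approx -39522.0$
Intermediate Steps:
$a = 39519$ ($a = 20988 - -18531 = 20988 + 18531 = 39519$)
$j = - \frac{500141}{195734}$ ($j = - 2 \left(- \frac{17898}{-16492} + \frac{3123}{16236}\right) = - 2 \left(\left(-17898\right) \left(- \frac{1}{16492}\right) + 3123 \cdot \frac{1}{16236}\right) = - 2 \left(\frac{471}{434} + \frac{347}{1804}\right) = \left(-2\right) \frac{500141}{391468} = - \frac{500141}{195734} \approx -2.5552$)
$j - a = - \frac{500141}{195734} - 39519 = - \frac{7735712087}{195734}$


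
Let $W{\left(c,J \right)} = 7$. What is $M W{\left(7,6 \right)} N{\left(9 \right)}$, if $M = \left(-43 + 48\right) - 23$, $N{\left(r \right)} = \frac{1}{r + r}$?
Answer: $-7$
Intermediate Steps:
$N{\left(r \right)} = \frac{1}{2 r}$
$M = -18$ ($M = 5 - 23 = -18$)
$M W{\left(7,6 \right)} N{\left(9 \right)} = - 18 \cdot 7 \frac{1}{2 \cdot 9} = - 18 \cdot 7 \cdot \frac{1}{2} \cdot \frac{1}{9} = - 18 \cdot 7 \cdot \frac{1}{18} = \left(-18\right) \frac{7}{18} = -7$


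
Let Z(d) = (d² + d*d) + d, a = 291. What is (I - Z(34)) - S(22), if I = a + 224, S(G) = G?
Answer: -1853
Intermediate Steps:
Z(d) = d + 2*d² (Z(d) = (d² + d²) + d = 2*d² + d = d + 2*d²)
I = 515 (I = 291 + 224 = 515)
(I - Z(34)) - S(22) = (515 - 34*(1 + 2*34)) - 1*22 = (515 - 34*(1 + 68)) - 22 = (515 - 34*69) - 22 = (515 - 1*2346) - 22 = (515 - 2346) - 22 = -1831 - 22 = -1853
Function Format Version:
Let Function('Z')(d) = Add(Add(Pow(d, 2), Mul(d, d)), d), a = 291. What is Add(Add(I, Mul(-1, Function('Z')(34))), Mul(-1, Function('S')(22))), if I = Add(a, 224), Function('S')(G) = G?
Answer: -1853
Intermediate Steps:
Function('Z')(d) = Add(d, Mul(2, Pow(d, 2))) (Function('Z')(d) = Add(Add(Pow(d, 2), Pow(d, 2)), d) = Add(Mul(2, Pow(d, 2)), d) = Add(d, Mul(2, Pow(d, 2))))
I = 515 (I = Add(291, 224) = 515)
Add(Add(I, Mul(-1, Function('Z')(34))), Mul(-1, Function('S')(22))) = Add(Add(515, Mul(-1, Mul(34, Add(1, Mul(2, 34))))), Mul(-1, 22)) = Add(Add(515, Mul(-1, Mul(34, Add(1, 68)))), -22) = Add(Add(515, Mul(-1, Mul(34, 69))), -22) = Add(Add(515, Mul(-1, 2346)), -22) = Add(Add(515, -2346), -22) = Add(-1831, -22) = -1853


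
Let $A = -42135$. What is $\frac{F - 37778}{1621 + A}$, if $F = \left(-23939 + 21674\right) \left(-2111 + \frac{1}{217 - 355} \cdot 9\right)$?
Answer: $- \frac{218214097}{1863644} \approx -117.09$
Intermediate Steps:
$F = \frac{219951885}{46}$ ($F = - 2265 \left(-2111 + \frac{1}{-138} \cdot 9\right) = - 2265 \left(-2111 - \frac{3}{46}\right) = \left(-2265\right) \left(- \frac{97109}{46}\right) = \frac{219951885}{46} \approx 4.7816 \cdot 10^{6}$)
$\frac{F - 37778}{1621 + A} = \frac{\frac{219951885}{46} - 37778}{1621 - 42135} = \frac{218214097}{46 \left(-40514\right)} = \frac{218214097}{46} \left(- \frac{1}{40514}\right) = - \frac{218214097}{1863644}$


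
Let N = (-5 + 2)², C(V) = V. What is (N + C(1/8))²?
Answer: 5329/64 ≈ 83.266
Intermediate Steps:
N = 9 (N = (-3)² = 9)
(N + C(1/8))² = (9 + 1/8)² = (9 + ⅛)² = (73/8)² = 5329/64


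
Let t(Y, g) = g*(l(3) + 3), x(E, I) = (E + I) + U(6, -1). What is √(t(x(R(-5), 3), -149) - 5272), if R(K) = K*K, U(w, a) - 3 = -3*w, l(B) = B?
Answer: I*√6166 ≈ 78.524*I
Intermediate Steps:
U(w, a) = 3 - 3*w
R(K) = K²
x(E, I) = -15 + E + I (x(E, I) = (E + I) + (3 - 3*6) = (E + I) + (3 - 18) = (E + I) - 15 = -15 + E + I)
t(Y, g) = 6*g (t(Y, g) = g*(3 + 3) = g*6 = 6*g)
√(t(x(R(-5), 3), -149) - 5272) = √(6*(-149) - 5272) = √(-894 - 5272) = √(-6166) = I*√6166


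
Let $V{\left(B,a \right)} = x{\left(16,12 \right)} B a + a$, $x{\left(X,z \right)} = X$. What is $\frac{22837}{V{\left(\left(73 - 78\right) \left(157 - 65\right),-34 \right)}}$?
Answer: $\frac{22837}{250206} \approx 0.091273$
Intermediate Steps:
$V{\left(B,a \right)} = a + 16 B a$ ($V{\left(B,a \right)} = 16 B a + a = a + 16 B a$)
$\frac{22837}{V{\left(\left(73 - 78\right) \left(157 - 65\right),-34 \right)}} = \frac{22837}{\left(-34\right) \left(1 + 16 \left(73 - 78\right) \left(157 - 65\right)\right)} = \frac{22837}{\left(-34\right) \left(1 + 16 \left(\left(-5\right) 92\right)\right)} = \frac{22837}{\left(-34\right) \left(1 + 16 \left(-460\right)\right)} = \frac{22837}{\left(-34\right) \left(1 - 7360\right)} = \frac{22837}{\left(-34\right) \left(-7359\right)} = \frac{22837}{250206}$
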